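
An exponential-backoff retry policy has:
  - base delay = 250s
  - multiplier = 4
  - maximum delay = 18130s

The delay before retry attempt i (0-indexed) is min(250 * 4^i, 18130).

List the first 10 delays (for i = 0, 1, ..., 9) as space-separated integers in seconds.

Computing each delay:
  i=0: min(250*4^0, 18130) = 250
  i=1: min(250*4^1, 18130) = 1000
  i=2: min(250*4^2, 18130) = 4000
  i=3: min(250*4^3, 18130) = 16000
  i=4: min(250*4^4, 18130) = 18130
  i=5: min(250*4^5, 18130) = 18130
  i=6: min(250*4^6, 18130) = 18130
  i=7: min(250*4^7, 18130) = 18130
  i=8: min(250*4^8, 18130) = 18130
  i=9: min(250*4^9, 18130) = 18130

Answer: 250 1000 4000 16000 18130 18130 18130 18130 18130 18130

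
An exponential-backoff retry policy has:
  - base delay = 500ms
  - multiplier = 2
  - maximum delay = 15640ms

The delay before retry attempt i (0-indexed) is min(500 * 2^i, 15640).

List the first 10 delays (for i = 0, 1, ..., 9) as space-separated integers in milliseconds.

Computing each delay:
  i=0: min(500*2^0, 15640) = 500
  i=1: min(500*2^1, 15640) = 1000
  i=2: min(500*2^2, 15640) = 2000
  i=3: min(500*2^3, 15640) = 4000
  i=4: min(500*2^4, 15640) = 8000
  i=5: min(500*2^5, 15640) = 15640
  i=6: min(500*2^6, 15640) = 15640
  i=7: min(500*2^7, 15640) = 15640
  i=8: min(500*2^8, 15640) = 15640
  i=9: min(500*2^9, 15640) = 15640

Answer: 500 1000 2000 4000 8000 15640 15640 15640 15640 15640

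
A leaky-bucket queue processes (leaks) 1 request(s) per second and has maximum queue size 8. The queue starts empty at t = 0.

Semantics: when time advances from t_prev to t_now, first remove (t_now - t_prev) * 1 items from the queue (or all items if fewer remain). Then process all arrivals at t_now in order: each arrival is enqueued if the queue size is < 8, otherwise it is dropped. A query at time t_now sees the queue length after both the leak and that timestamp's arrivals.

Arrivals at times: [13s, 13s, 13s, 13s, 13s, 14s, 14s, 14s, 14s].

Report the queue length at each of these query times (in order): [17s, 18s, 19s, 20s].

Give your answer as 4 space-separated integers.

Queue lengths at query times:
  query t=17s: backlog = 5
  query t=18s: backlog = 4
  query t=19s: backlog = 3
  query t=20s: backlog = 2

Answer: 5 4 3 2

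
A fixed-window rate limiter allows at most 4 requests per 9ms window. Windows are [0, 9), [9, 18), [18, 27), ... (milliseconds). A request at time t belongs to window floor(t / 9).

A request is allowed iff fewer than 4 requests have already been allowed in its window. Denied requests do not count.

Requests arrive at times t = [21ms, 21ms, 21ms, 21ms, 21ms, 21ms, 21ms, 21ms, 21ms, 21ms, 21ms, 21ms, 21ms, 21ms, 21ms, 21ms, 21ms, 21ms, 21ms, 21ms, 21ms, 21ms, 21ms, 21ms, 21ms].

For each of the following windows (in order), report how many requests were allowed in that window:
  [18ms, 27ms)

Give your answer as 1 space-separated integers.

Processing requests:
  req#1 t=21ms (window 2): ALLOW
  req#2 t=21ms (window 2): ALLOW
  req#3 t=21ms (window 2): ALLOW
  req#4 t=21ms (window 2): ALLOW
  req#5 t=21ms (window 2): DENY
  req#6 t=21ms (window 2): DENY
  req#7 t=21ms (window 2): DENY
  req#8 t=21ms (window 2): DENY
  req#9 t=21ms (window 2): DENY
  req#10 t=21ms (window 2): DENY
  req#11 t=21ms (window 2): DENY
  req#12 t=21ms (window 2): DENY
  req#13 t=21ms (window 2): DENY
  req#14 t=21ms (window 2): DENY
  req#15 t=21ms (window 2): DENY
  req#16 t=21ms (window 2): DENY
  req#17 t=21ms (window 2): DENY
  req#18 t=21ms (window 2): DENY
  req#19 t=21ms (window 2): DENY
  req#20 t=21ms (window 2): DENY
  req#21 t=21ms (window 2): DENY
  req#22 t=21ms (window 2): DENY
  req#23 t=21ms (window 2): DENY
  req#24 t=21ms (window 2): DENY
  req#25 t=21ms (window 2): DENY

Allowed counts by window: 4

Answer: 4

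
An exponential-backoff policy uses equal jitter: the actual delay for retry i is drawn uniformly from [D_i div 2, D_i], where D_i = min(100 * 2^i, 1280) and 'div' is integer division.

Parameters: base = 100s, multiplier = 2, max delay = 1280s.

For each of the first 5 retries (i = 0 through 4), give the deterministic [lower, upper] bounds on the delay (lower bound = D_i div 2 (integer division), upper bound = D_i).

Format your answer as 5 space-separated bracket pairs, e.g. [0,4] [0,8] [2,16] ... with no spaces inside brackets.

Answer: [50,100] [100,200] [200,400] [400,800] [640,1280]

Derivation:
Computing bounds per retry:
  i=0: D_i=min(100*2^0,1280)=100, bounds=[50,100]
  i=1: D_i=min(100*2^1,1280)=200, bounds=[100,200]
  i=2: D_i=min(100*2^2,1280)=400, bounds=[200,400]
  i=3: D_i=min(100*2^3,1280)=800, bounds=[400,800]
  i=4: D_i=min(100*2^4,1280)=1280, bounds=[640,1280]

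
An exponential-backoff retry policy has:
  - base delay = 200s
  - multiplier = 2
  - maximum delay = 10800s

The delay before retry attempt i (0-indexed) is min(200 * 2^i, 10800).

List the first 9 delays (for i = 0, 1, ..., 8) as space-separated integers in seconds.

Computing each delay:
  i=0: min(200*2^0, 10800) = 200
  i=1: min(200*2^1, 10800) = 400
  i=2: min(200*2^2, 10800) = 800
  i=3: min(200*2^3, 10800) = 1600
  i=4: min(200*2^4, 10800) = 3200
  i=5: min(200*2^5, 10800) = 6400
  i=6: min(200*2^6, 10800) = 10800
  i=7: min(200*2^7, 10800) = 10800
  i=8: min(200*2^8, 10800) = 10800

Answer: 200 400 800 1600 3200 6400 10800 10800 10800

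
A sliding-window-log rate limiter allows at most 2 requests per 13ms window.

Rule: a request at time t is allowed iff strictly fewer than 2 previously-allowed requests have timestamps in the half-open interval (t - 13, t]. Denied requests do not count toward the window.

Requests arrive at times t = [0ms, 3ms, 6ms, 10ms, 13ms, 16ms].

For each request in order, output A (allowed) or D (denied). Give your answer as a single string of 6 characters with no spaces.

Answer: AADDAA

Derivation:
Tracking allowed requests in the window:
  req#1 t=0ms: ALLOW
  req#2 t=3ms: ALLOW
  req#3 t=6ms: DENY
  req#4 t=10ms: DENY
  req#5 t=13ms: ALLOW
  req#6 t=16ms: ALLOW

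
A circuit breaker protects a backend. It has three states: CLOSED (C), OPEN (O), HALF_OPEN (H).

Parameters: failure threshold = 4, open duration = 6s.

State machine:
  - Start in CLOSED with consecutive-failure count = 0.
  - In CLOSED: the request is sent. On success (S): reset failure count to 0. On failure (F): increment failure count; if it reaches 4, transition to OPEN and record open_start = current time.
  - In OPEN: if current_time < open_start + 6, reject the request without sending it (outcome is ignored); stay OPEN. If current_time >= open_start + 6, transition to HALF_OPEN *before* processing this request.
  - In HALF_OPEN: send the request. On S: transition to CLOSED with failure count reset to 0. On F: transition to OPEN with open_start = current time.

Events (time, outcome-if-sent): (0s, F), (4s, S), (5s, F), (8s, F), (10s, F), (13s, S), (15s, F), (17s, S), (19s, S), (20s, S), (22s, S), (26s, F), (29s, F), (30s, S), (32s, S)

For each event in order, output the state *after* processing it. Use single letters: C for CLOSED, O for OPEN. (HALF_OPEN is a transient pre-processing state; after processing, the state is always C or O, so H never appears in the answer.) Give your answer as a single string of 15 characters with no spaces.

Answer: CCCCCCCCCCCCCCC

Derivation:
State after each event:
  event#1 t=0s outcome=F: state=CLOSED
  event#2 t=4s outcome=S: state=CLOSED
  event#3 t=5s outcome=F: state=CLOSED
  event#4 t=8s outcome=F: state=CLOSED
  event#5 t=10s outcome=F: state=CLOSED
  event#6 t=13s outcome=S: state=CLOSED
  event#7 t=15s outcome=F: state=CLOSED
  event#8 t=17s outcome=S: state=CLOSED
  event#9 t=19s outcome=S: state=CLOSED
  event#10 t=20s outcome=S: state=CLOSED
  event#11 t=22s outcome=S: state=CLOSED
  event#12 t=26s outcome=F: state=CLOSED
  event#13 t=29s outcome=F: state=CLOSED
  event#14 t=30s outcome=S: state=CLOSED
  event#15 t=32s outcome=S: state=CLOSED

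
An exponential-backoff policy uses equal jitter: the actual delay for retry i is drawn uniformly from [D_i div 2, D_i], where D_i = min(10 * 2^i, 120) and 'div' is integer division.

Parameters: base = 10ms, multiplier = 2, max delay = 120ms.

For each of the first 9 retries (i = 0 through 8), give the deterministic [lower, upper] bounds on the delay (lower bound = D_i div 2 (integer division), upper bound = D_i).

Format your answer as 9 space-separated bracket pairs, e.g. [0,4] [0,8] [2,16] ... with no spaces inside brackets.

Computing bounds per retry:
  i=0: D_i=min(10*2^0,120)=10, bounds=[5,10]
  i=1: D_i=min(10*2^1,120)=20, bounds=[10,20]
  i=2: D_i=min(10*2^2,120)=40, bounds=[20,40]
  i=3: D_i=min(10*2^3,120)=80, bounds=[40,80]
  i=4: D_i=min(10*2^4,120)=120, bounds=[60,120]
  i=5: D_i=min(10*2^5,120)=120, bounds=[60,120]
  i=6: D_i=min(10*2^6,120)=120, bounds=[60,120]
  i=7: D_i=min(10*2^7,120)=120, bounds=[60,120]
  i=8: D_i=min(10*2^8,120)=120, bounds=[60,120]

Answer: [5,10] [10,20] [20,40] [40,80] [60,120] [60,120] [60,120] [60,120] [60,120]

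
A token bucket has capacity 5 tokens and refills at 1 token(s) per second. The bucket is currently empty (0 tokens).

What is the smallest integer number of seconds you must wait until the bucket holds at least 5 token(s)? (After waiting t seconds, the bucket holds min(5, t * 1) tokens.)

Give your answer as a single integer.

Answer: 5

Derivation:
Need t * 1 >= 5, so t >= 5/1.
Smallest integer t = ceil(5/1) = 5.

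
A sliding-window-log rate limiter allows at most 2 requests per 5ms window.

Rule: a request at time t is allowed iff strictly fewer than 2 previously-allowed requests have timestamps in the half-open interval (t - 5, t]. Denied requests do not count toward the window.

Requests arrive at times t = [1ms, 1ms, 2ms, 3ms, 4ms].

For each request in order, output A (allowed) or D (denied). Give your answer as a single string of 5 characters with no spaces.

Tracking allowed requests in the window:
  req#1 t=1ms: ALLOW
  req#2 t=1ms: ALLOW
  req#3 t=2ms: DENY
  req#4 t=3ms: DENY
  req#5 t=4ms: DENY

Answer: AADDD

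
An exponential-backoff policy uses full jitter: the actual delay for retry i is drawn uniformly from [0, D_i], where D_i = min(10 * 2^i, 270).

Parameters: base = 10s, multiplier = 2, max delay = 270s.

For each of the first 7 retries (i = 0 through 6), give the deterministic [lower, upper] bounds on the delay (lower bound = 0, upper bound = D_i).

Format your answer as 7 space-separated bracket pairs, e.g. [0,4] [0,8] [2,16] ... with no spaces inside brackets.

Computing bounds per retry:
  i=0: D_i=min(10*2^0,270)=10, bounds=[0,10]
  i=1: D_i=min(10*2^1,270)=20, bounds=[0,20]
  i=2: D_i=min(10*2^2,270)=40, bounds=[0,40]
  i=3: D_i=min(10*2^3,270)=80, bounds=[0,80]
  i=4: D_i=min(10*2^4,270)=160, bounds=[0,160]
  i=5: D_i=min(10*2^5,270)=270, bounds=[0,270]
  i=6: D_i=min(10*2^6,270)=270, bounds=[0,270]

Answer: [0,10] [0,20] [0,40] [0,80] [0,160] [0,270] [0,270]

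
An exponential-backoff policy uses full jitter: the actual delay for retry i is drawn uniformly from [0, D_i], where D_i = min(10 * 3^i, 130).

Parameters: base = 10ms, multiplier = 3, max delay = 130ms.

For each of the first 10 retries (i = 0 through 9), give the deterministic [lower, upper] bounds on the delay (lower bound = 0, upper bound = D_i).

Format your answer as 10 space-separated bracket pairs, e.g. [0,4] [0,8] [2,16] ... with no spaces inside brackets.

Answer: [0,10] [0,30] [0,90] [0,130] [0,130] [0,130] [0,130] [0,130] [0,130] [0,130]

Derivation:
Computing bounds per retry:
  i=0: D_i=min(10*3^0,130)=10, bounds=[0,10]
  i=1: D_i=min(10*3^1,130)=30, bounds=[0,30]
  i=2: D_i=min(10*3^2,130)=90, bounds=[0,90]
  i=3: D_i=min(10*3^3,130)=130, bounds=[0,130]
  i=4: D_i=min(10*3^4,130)=130, bounds=[0,130]
  i=5: D_i=min(10*3^5,130)=130, bounds=[0,130]
  i=6: D_i=min(10*3^6,130)=130, bounds=[0,130]
  i=7: D_i=min(10*3^7,130)=130, bounds=[0,130]
  i=8: D_i=min(10*3^8,130)=130, bounds=[0,130]
  i=9: D_i=min(10*3^9,130)=130, bounds=[0,130]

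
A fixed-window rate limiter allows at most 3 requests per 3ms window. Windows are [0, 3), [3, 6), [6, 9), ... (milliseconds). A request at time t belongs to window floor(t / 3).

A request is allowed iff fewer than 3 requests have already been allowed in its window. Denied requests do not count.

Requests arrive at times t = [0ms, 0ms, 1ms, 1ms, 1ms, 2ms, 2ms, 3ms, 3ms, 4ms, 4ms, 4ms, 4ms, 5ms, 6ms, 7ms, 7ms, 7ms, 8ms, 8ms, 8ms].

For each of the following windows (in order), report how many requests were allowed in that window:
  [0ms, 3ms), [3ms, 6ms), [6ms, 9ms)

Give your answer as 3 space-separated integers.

Answer: 3 3 3

Derivation:
Processing requests:
  req#1 t=0ms (window 0): ALLOW
  req#2 t=0ms (window 0): ALLOW
  req#3 t=1ms (window 0): ALLOW
  req#4 t=1ms (window 0): DENY
  req#5 t=1ms (window 0): DENY
  req#6 t=2ms (window 0): DENY
  req#7 t=2ms (window 0): DENY
  req#8 t=3ms (window 1): ALLOW
  req#9 t=3ms (window 1): ALLOW
  req#10 t=4ms (window 1): ALLOW
  req#11 t=4ms (window 1): DENY
  req#12 t=4ms (window 1): DENY
  req#13 t=4ms (window 1): DENY
  req#14 t=5ms (window 1): DENY
  req#15 t=6ms (window 2): ALLOW
  req#16 t=7ms (window 2): ALLOW
  req#17 t=7ms (window 2): ALLOW
  req#18 t=7ms (window 2): DENY
  req#19 t=8ms (window 2): DENY
  req#20 t=8ms (window 2): DENY
  req#21 t=8ms (window 2): DENY

Allowed counts by window: 3 3 3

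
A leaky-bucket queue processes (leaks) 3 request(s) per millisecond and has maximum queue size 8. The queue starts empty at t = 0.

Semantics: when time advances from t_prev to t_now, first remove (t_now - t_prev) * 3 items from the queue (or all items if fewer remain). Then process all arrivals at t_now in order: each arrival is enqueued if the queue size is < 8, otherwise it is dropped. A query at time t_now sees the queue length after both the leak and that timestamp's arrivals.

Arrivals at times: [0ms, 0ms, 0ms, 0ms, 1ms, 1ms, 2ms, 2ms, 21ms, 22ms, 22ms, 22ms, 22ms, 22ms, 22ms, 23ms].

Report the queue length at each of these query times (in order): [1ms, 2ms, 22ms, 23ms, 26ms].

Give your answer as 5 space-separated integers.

Queue lengths at query times:
  query t=1ms: backlog = 3
  query t=2ms: backlog = 2
  query t=22ms: backlog = 6
  query t=23ms: backlog = 4
  query t=26ms: backlog = 0

Answer: 3 2 6 4 0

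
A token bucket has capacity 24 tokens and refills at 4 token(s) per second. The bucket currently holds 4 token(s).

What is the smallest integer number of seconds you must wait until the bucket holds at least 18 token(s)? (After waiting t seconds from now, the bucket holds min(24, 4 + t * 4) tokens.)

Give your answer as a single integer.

Answer: 4

Derivation:
Need 4 + t * 4 >= 18, so t >= 14/4.
Smallest integer t = ceil(14/4) = 4.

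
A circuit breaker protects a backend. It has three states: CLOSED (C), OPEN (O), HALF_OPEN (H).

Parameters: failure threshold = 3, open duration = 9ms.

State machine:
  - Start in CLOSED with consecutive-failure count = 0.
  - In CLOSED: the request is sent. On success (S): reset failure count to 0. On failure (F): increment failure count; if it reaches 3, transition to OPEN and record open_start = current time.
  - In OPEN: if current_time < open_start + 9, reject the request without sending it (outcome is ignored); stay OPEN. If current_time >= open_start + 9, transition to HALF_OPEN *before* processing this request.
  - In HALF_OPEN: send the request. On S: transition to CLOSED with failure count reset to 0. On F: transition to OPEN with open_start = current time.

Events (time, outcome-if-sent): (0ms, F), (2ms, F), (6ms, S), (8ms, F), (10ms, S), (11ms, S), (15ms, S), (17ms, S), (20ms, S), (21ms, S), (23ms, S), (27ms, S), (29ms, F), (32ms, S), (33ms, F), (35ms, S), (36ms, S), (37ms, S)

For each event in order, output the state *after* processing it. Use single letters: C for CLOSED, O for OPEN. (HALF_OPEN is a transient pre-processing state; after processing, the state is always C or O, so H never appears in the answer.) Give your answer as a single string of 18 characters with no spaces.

State after each event:
  event#1 t=0ms outcome=F: state=CLOSED
  event#2 t=2ms outcome=F: state=CLOSED
  event#3 t=6ms outcome=S: state=CLOSED
  event#4 t=8ms outcome=F: state=CLOSED
  event#5 t=10ms outcome=S: state=CLOSED
  event#6 t=11ms outcome=S: state=CLOSED
  event#7 t=15ms outcome=S: state=CLOSED
  event#8 t=17ms outcome=S: state=CLOSED
  event#9 t=20ms outcome=S: state=CLOSED
  event#10 t=21ms outcome=S: state=CLOSED
  event#11 t=23ms outcome=S: state=CLOSED
  event#12 t=27ms outcome=S: state=CLOSED
  event#13 t=29ms outcome=F: state=CLOSED
  event#14 t=32ms outcome=S: state=CLOSED
  event#15 t=33ms outcome=F: state=CLOSED
  event#16 t=35ms outcome=S: state=CLOSED
  event#17 t=36ms outcome=S: state=CLOSED
  event#18 t=37ms outcome=S: state=CLOSED

Answer: CCCCCCCCCCCCCCCCCC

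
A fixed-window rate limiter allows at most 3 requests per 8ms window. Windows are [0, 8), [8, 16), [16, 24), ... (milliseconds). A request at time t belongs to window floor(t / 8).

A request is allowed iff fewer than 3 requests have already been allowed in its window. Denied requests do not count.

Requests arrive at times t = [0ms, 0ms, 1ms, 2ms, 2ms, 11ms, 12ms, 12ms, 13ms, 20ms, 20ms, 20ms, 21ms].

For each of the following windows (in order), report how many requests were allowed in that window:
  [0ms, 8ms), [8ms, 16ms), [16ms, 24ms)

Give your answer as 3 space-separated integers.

Answer: 3 3 3

Derivation:
Processing requests:
  req#1 t=0ms (window 0): ALLOW
  req#2 t=0ms (window 0): ALLOW
  req#3 t=1ms (window 0): ALLOW
  req#4 t=2ms (window 0): DENY
  req#5 t=2ms (window 0): DENY
  req#6 t=11ms (window 1): ALLOW
  req#7 t=12ms (window 1): ALLOW
  req#8 t=12ms (window 1): ALLOW
  req#9 t=13ms (window 1): DENY
  req#10 t=20ms (window 2): ALLOW
  req#11 t=20ms (window 2): ALLOW
  req#12 t=20ms (window 2): ALLOW
  req#13 t=21ms (window 2): DENY

Allowed counts by window: 3 3 3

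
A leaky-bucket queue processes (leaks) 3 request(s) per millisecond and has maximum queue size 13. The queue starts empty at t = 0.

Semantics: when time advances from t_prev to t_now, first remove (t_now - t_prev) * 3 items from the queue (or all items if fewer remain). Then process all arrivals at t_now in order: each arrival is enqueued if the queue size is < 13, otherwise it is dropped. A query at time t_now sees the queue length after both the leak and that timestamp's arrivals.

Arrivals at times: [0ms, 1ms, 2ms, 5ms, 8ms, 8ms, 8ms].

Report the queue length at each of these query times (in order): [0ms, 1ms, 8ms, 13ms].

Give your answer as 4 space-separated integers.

Queue lengths at query times:
  query t=0ms: backlog = 1
  query t=1ms: backlog = 1
  query t=8ms: backlog = 3
  query t=13ms: backlog = 0

Answer: 1 1 3 0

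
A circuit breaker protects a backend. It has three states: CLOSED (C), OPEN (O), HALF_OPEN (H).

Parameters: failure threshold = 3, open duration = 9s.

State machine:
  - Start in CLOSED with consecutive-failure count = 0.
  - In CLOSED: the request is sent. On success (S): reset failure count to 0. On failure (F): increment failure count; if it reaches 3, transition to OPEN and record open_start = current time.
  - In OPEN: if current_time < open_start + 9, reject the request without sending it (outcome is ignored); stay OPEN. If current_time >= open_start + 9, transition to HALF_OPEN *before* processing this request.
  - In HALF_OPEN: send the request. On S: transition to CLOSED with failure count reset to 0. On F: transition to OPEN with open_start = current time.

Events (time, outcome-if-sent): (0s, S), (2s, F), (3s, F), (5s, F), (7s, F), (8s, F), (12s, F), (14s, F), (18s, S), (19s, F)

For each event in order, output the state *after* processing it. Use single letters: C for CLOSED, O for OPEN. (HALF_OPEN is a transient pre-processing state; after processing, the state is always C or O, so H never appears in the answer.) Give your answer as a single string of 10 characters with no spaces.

State after each event:
  event#1 t=0s outcome=S: state=CLOSED
  event#2 t=2s outcome=F: state=CLOSED
  event#3 t=3s outcome=F: state=CLOSED
  event#4 t=5s outcome=F: state=OPEN
  event#5 t=7s outcome=F: state=OPEN
  event#6 t=8s outcome=F: state=OPEN
  event#7 t=12s outcome=F: state=OPEN
  event#8 t=14s outcome=F: state=OPEN
  event#9 t=18s outcome=S: state=OPEN
  event#10 t=19s outcome=F: state=OPEN

Answer: CCCOOOOOOO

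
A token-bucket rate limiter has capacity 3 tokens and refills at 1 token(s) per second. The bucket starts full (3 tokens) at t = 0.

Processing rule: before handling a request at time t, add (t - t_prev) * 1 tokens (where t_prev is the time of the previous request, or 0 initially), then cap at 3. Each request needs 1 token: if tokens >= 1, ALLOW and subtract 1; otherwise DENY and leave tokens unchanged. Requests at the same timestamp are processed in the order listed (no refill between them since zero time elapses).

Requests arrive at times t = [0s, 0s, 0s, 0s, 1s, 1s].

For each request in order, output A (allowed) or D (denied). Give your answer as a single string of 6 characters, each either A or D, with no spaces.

Answer: AAADAD

Derivation:
Simulating step by step:
  req#1 t=0s: ALLOW
  req#2 t=0s: ALLOW
  req#3 t=0s: ALLOW
  req#4 t=0s: DENY
  req#5 t=1s: ALLOW
  req#6 t=1s: DENY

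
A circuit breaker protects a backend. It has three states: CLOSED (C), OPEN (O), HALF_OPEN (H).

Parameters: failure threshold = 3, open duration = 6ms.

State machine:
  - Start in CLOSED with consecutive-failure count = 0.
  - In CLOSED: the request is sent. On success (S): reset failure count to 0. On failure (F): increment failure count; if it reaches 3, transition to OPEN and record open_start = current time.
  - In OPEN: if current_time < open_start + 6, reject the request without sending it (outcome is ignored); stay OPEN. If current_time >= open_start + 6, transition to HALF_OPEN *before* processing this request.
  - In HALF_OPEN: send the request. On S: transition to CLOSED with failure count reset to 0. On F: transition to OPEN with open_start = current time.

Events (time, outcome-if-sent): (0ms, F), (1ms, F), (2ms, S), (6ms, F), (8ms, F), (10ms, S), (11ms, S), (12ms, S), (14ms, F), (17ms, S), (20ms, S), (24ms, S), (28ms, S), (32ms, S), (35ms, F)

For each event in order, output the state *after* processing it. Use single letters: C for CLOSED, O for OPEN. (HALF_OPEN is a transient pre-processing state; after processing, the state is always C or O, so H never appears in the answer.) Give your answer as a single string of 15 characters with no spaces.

State after each event:
  event#1 t=0ms outcome=F: state=CLOSED
  event#2 t=1ms outcome=F: state=CLOSED
  event#3 t=2ms outcome=S: state=CLOSED
  event#4 t=6ms outcome=F: state=CLOSED
  event#5 t=8ms outcome=F: state=CLOSED
  event#6 t=10ms outcome=S: state=CLOSED
  event#7 t=11ms outcome=S: state=CLOSED
  event#8 t=12ms outcome=S: state=CLOSED
  event#9 t=14ms outcome=F: state=CLOSED
  event#10 t=17ms outcome=S: state=CLOSED
  event#11 t=20ms outcome=S: state=CLOSED
  event#12 t=24ms outcome=S: state=CLOSED
  event#13 t=28ms outcome=S: state=CLOSED
  event#14 t=32ms outcome=S: state=CLOSED
  event#15 t=35ms outcome=F: state=CLOSED

Answer: CCCCCCCCCCCCCCC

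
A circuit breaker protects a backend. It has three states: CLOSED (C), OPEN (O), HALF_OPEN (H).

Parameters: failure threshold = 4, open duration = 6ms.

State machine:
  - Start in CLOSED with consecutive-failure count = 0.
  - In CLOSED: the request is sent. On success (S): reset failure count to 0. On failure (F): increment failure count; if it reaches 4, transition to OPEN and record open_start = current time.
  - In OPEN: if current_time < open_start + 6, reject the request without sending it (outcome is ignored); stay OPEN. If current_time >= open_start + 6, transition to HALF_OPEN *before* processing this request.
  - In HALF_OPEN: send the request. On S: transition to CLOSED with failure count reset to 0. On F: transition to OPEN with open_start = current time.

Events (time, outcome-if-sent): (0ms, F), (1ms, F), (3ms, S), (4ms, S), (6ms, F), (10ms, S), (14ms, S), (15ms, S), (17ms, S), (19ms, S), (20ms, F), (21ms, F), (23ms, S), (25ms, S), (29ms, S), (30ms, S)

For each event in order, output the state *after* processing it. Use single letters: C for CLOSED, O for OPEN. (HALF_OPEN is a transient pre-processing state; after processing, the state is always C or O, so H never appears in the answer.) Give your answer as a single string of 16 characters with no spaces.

State after each event:
  event#1 t=0ms outcome=F: state=CLOSED
  event#2 t=1ms outcome=F: state=CLOSED
  event#3 t=3ms outcome=S: state=CLOSED
  event#4 t=4ms outcome=S: state=CLOSED
  event#5 t=6ms outcome=F: state=CLOSED
  event#6 t=10ms outcome=S: state=CLOSED
  event#7 t=14ms outcome=S: state=CLOSED
  event#8 t=15ms outcome=S: state=CLOSED
  event#9 t=17ms outcome=S: state=CLOSED
  event#10 t=19ms outcome=S: state=CLOSED
  event#11 t=20ms outcome=F: state=CLOSED
  event#12 t=21ms outcome=F: state=CLOSED
  event#13 t=23ms outcome=S: state=CLOSED
  event#14 t=25ms outcome=S: state=CLOSED
  event#15 t=29ms outcome=S: state=CLOSED
  event#16 t=30ms outcome=S: state=CLOSED

Answer: CCCCCCCCCCCCCCCC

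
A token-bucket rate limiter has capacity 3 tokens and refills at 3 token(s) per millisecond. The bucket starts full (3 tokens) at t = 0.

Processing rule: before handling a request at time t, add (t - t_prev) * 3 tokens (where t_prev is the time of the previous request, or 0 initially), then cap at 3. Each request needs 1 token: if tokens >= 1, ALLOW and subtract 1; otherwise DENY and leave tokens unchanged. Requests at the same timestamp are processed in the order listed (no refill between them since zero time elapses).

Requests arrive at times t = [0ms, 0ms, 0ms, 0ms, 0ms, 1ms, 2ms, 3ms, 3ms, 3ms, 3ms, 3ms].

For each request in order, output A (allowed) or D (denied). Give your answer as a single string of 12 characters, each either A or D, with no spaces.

Answer: AAADDAAAAADD

Derivation:
Simulating step by step:
  req#1 t=0ms: ALLOW
  req#2 t=0ms: ALLOW
  req#3 t=0ms: ALLOW
  req#4 t=0ms: DENY
  req#5 t=0ms: DENY
  req#6 t=1ms: ALLOW
  req#7 t=2ms: ALLOW
  req#8 t=3ms: ALLOW
  req#9 t=3ms: ALLOW
  req#10 t=3ms: ALLOW
  req#11 t=3ms: DENY
  req#12 t=3ms: DENY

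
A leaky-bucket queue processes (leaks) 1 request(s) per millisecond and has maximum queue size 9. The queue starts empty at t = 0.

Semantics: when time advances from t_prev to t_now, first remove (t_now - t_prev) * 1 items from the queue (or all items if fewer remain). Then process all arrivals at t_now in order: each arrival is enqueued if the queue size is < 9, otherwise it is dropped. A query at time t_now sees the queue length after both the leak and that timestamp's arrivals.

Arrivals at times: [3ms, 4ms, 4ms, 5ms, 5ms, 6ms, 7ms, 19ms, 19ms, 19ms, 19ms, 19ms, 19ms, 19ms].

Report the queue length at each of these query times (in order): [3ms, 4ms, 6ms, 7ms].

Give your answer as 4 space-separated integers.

Queue lengths at query times:
  query t=3ms: backlog = 1
  query t=4ms: backlog = 2
  query t=6ms: backlog = 3
  query t=7ms: backlog = 3

Answer: 1 2 3 3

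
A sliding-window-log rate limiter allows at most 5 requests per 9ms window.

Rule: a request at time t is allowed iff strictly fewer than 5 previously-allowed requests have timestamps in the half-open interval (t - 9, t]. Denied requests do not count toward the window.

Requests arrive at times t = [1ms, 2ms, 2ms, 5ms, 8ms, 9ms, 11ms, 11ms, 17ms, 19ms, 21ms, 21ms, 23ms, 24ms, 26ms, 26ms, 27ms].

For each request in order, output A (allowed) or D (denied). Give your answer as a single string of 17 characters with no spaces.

Answer: AAAAADAAAAAAADADD

Derivation:
Tracking allowed requests in the window:
  req#1 t=1ms: ALLOW
  req#2 t=2ms: ALLOW
  req#3 t=2ms: ALLOW
  req#4 t=5ms: ALLOW
  req#5 t=8ms: ALLOW
  req#6 t=9ms: DENY
  req#7 t=11ms: ALLOW
  req#8 t=11ms: ALLOW
  req#9 t=17ms: ALLOW
  req#10 t=19ms: ALLOW
  req#11 t=21ms: ALLOW
  req#12 t=21ms: ALLOW
  req#13 t=23ms: ALLOW
  req#14 t=24ms: DENY
  req#15 t=26ms: ALLOW
  req#16 t=26ms: DENY
  req#17 t=27ms: DENY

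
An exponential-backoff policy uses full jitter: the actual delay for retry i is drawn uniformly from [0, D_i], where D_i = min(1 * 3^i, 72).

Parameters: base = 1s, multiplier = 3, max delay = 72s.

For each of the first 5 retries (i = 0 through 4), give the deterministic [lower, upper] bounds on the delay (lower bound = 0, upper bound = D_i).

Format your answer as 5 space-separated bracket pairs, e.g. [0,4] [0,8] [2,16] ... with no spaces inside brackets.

Answer: [0,1] [0,3] [0,9] [0,27] [0,72]

Derivation:
Computing bounds per retry:
  i=0: D_i=min(1*3^0,72)=1, bounds=[0,1]
  i=1: D_i=min(1*3^1,72)=3, bounds=[0,3]
  i=2: D_i=min(1*3^2,72)=9, bounds=[0,9]
  i=3: D_i=min(1*3^3,72)=27, bounds=[0,27]
  i=4: D_i=min(1*3^4,72)=72, bounds=[0,72]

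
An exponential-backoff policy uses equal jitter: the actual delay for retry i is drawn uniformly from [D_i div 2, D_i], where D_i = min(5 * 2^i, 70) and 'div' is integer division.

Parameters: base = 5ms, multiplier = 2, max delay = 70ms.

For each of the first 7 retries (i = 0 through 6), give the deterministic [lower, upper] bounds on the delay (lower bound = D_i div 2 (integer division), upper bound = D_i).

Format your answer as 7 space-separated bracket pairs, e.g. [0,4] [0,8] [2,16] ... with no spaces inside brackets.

Answer: [2,5] [5,10] [10,20] [20,40] [35,70] [35,70] [35,70]

Derivation:
Computing bounds per retry:
  i=0: D_i=min(5*2^0,70)=5, bounds=[2,5]
  i=1: D_i=min(5*2^1,70)=10, bounds=[5,10]
  i=2: D_i=min(5*2^2,70)=20, bounds=[10,20]
  i=3: D_i=min(5*2^3,70)=40, bounds=[20,40]
  i=4: D_i=min(5*2^4,70)=70, bounds=[35,70]
  i=5: D_i=min(5*2^5,70)=70, bounds=[35,70]
  i=6: D_i=min(5*2^6,70)=70, bounds=[35,70]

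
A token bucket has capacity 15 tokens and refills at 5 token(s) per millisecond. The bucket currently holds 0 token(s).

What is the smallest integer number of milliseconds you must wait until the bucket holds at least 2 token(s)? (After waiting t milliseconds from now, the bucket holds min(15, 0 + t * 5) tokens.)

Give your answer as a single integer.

Answer: 1

Derivation:
Need 0 + t * 5 >= 2, so t >= 2/5.
Smallest integer t = ceil(2/5) = 1.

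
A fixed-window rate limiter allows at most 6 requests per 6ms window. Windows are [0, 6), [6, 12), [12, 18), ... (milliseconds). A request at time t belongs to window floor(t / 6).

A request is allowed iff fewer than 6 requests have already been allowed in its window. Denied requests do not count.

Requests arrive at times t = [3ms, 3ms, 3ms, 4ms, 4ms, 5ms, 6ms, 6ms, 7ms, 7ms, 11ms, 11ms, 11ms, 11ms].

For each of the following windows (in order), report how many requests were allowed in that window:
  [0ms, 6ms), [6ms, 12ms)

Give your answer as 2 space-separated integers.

Answer: 6 6

Derivation:
Processing requests:
  req#1 t=3ms (window 0): ALLOW
  req#2 t=3ms (window 0): ALLOW
  req#3 t=3ms (window 0): ALLOW
  req#4 t=4ms (window 0): ALLOW
  req#5 t=4ms (window 0): ALLOW
  req#6 t=5ms (window 0): ALLOW
  req#7 t=6ms (window 1): ALLOW
  req#8 t=6ms (window 1): ALLOW
  req#9 t=7ms (window 1): ALLOW
  req#10 t=7ms (window 1): ALLOW
  req#11 t=11ms (window 1): ALLOW
  req#12 t=11ms (window 1): ALLOW
  req#13 t=11ms (window 1): DENY
  req#14 t=11ms (window 1): DENY

Allowed counts by window: 6 6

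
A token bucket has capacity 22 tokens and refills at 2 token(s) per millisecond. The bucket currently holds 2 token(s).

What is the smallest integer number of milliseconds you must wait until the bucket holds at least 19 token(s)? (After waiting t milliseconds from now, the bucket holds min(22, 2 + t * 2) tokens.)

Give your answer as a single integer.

Need 2 + t * 2 >= 19, so t >= 17/2.
Smallest integer t = ceil(17/2) = 9.

Answer: 9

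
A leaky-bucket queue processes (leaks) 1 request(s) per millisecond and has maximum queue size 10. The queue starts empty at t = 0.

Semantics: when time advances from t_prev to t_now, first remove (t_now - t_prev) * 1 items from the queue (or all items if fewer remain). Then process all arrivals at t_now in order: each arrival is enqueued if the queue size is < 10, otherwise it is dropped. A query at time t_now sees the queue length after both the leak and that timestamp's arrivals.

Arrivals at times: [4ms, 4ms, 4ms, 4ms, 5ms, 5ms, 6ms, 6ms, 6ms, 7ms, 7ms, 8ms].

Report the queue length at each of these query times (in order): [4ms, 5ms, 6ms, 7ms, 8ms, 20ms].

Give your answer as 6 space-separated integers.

Queue lengths at query times:
  query t=4ms: backlog = 4
  query t=5ms: backlog = 5
  query t=6ms: backlog = 7
  query t=7ms: backlog = 8
  query t=8ms: backlog = 8
  query t=20ms: backlog = 0

Answer: 4 5 7 8 8 0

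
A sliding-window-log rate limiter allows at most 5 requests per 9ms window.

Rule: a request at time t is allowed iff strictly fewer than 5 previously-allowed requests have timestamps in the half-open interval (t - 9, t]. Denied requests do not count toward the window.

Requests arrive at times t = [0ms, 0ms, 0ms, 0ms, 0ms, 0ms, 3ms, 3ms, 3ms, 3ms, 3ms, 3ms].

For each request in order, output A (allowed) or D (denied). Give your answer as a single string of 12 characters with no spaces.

Answer: AAAAADDDDDDD

Derivation:
Tracking allowed requests in the window:
  req#1 t=0ms: ALLOW
  req#2 t=0ms: ALLOW
  req#3 t=0ms: ALLOW
  req#4 t=0ms: ALLOW
  req#5 t=0ms: ALLOW
  req#6 t=0ms: DENY
  req#7 t=3ms: DENY
  req#8 t=3ms: DENY
  req#9 t=3ms: DENY
  req#10 t=3ms: DENY
  req#11 t=3ms: DENY
  req#12 t=3ms: DENY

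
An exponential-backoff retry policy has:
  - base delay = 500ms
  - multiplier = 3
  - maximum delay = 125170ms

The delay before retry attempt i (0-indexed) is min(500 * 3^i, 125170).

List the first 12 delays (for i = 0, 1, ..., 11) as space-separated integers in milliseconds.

Computing each delay:
  i=0: min(500*3^0, 125170) = 500
  i=1: min(500*3^1, 125170) = 1500
  i=2: min(500*3^2, 125170) = 4500
  i=3: min(500*3^3, 125170) = 13500
  i=4: min(500*3^4, 125170) = 40500
  i=5: min(500*3^5, 125170) = 121500
  i=6: min(500*3^6, 125170) = 125170
  i=7: min(500*3^7, 125170) = 125170
  i=8: min(500*3^8, 125170) = 125170
  i=9: min(500*3^9, 125170) = 125170
  i=10: min(500*3^10, 125170) = 125170
  i=11: min(500*3^11, 125170) = 125170

Answer: 500 1500 4500 13500 40500 121500 125170 125170 125170 125170 125170 125170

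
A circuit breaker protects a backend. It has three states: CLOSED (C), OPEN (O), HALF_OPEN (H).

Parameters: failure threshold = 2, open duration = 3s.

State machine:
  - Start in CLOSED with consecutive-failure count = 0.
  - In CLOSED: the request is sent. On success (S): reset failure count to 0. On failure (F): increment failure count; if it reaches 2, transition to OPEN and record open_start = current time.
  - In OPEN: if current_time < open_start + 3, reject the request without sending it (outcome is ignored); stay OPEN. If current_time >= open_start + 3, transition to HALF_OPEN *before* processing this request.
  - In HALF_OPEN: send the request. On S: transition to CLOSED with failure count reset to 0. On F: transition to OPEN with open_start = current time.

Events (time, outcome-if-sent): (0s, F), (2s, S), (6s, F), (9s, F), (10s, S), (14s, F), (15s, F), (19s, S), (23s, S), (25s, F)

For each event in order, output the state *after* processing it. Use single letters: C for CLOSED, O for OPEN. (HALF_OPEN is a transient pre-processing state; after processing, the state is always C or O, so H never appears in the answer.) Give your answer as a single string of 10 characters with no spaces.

State after each event:
  event#1 t=0s outcome=F: state=CLOSED
  event#2 t=2s outcome=S: state=CLOSED
  event#3 t=6s outcome=F: state=CLOSED
  event#4 t=9s outcome=F: state=OPEN
  event#5 t=10s outcome=S: state=OPEN
  event#6 t=14s outcome=F: state=OPEN
  event#7 t=15s outcome=F: state=OPEN
  event#8 t=19s outcome=S: state=CLOSED
  event#9 t=23s outcome=S: state=CLOSED
  event#10 t=25s outcome=F: state=CLOSED

Answer: CCCOOOOCCC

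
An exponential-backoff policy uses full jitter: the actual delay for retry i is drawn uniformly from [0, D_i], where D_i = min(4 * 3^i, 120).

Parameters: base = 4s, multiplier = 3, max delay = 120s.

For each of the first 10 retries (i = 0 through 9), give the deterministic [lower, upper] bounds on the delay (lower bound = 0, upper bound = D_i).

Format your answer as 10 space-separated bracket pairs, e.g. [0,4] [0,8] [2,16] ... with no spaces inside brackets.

Answer: [0,4] [0,12] [0,36] [0,108] [0,120] [0,120] [0,120] [0,120] [0,120] [0,120]

Derivation:
Computing bounds per retry:
  i=0: D_i=min(4*3^0,120)=4, bounds=[0,4]
  i=1: D_i=min(4*3^1,120)=12, bounds=[0,12]
  i=2: D_i=min(4*3^2,120)=36, bounds=[0,36]
  i=3: D_i=min(4*3^3,120)=108, bounds=[0,108]
  i=4: D_i=min(4*3^4,120)=120, bounds=[0,120]
  i=5: D_i=min(4*3^5,120)=120, bounds=[0,120]
  i=6: D_i=min(4*3^6,120)=120, bounds=[0,120]
  i=7: D_i=min(4*3^7,120)=120, bounds=[0,120]
  i=8: D_i=min(4*3^8,120)=120, bounds=[0,120]
  i=9: D_i=min(4*3^9,120)=120, bounds=[0,120]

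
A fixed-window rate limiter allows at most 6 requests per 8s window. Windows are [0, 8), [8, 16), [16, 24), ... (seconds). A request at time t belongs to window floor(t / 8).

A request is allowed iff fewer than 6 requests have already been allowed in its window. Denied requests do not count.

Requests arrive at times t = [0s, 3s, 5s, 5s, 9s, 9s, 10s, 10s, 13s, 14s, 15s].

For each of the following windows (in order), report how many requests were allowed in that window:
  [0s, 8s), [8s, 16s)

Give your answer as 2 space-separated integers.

Processing requests:
  req#1 t=0s (window 0): ALLOW
  req#2 t=3s (window 0): ALLOW
  req#3 t=5s (window 0): ALLOW
  req#4 t=5s (window 0): ALLOW
  req#5 t=9s (window 1): ALLOW
  req#6 t=9s (window 1): ALLOW
  req#7 t=10s (window 1): ALLOW
  req#8 t=10s (window 1): ALLOW
  req#9 t=13s (window 1): ALLOW
  req#10 t=14s (window 1): ALLOW
  req#11 t=15s (window 1): DENY

Allowed counts by window: 4 6

Answer: 4 6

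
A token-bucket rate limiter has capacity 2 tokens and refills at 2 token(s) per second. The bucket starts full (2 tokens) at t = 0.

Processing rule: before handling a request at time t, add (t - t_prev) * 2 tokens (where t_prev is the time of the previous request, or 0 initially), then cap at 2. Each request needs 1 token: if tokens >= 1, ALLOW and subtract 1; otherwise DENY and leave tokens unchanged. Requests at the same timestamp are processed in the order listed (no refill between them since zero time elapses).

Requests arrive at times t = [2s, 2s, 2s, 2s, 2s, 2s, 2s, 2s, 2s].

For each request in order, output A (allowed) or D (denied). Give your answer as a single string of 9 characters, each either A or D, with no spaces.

Answer: AADDDDDDD

Derivation:
Simulating step by step:
  req#1 t=2s: ALLOW
  req#2 t=2s: ALLOW
  req#3 t=2s: DENY
  req#4 t=2s: DENY
  req#5 t=2s: DENY
  req#6 t=2s: DENY
  req#7 t=2s: DENY
  req#8 t=2s: DENY
  req#9 t=2s: DENY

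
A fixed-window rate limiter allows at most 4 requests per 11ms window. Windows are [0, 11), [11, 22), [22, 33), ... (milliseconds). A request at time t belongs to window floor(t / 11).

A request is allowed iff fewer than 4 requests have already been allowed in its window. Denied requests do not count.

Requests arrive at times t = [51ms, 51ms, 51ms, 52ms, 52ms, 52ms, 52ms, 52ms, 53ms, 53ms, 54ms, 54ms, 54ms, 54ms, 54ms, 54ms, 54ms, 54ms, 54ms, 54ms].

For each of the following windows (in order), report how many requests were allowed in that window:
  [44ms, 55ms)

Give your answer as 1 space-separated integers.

Processing requests:
  req#1 t=51ms (window 4): ALLOW
  req#2 t=51ms (window 4): ALLOW
  req#3 t=51ms (window 4): ALLOW
  req#4 t=52ms (window 4): ALLOW
  req#5 t=52ms (window 4): DENY
  req#6 t=52ms (window 4): DENY
  req#7 t=52ms (window 4): DENY
  req#8 t=52ms (window 4): DENY
  req#9 t=53ms (window 4): DENY
  req#10 t=53ms (window 4): DENY
  req#11 t=54ms (window 4): DENY
  req#12 t=54ms (window 4): DENY
  req#13 t=54ms (window 4): DENY
  req#14 t=54ms (window 4): DENY
  req#15 t=54ms (window 4): DENY
  req#16 t=54ms (window 4): DENY
  req#17 t=54ms (window 4): DENY
  req#18 t=54ms (window 4): DENY
  req#19 t=54ms (window 4): DENY
  req#20 t=54ms (window 4): DENY

Allowed counts by window: 4

Answer: 4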